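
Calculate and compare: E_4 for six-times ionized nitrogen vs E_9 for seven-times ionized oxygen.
N⁶⁺ at n = 4 (E = -41.667 eV)

Using E_n = -13.6057 Z² / n² eV:

N⁶⁺ (Z = 7) at n = 4:
E = -13.6057 × 7² / 4² = -13.6057 × 49 / 16 = -41.667456 eV

O⁷⁺ (Z = 8) at n = 9:
E = -13.6057 × 8² / 9² = -13.6057 × 64 / 81 = -10.750183 eV

Since -41.667456 eV < -10.750183 eV,
N⁶⁺ at n = 4 is more tightly bound (requires more energy to ionize).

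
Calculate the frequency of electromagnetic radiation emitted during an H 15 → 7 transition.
5.2518e+13 Hz

First, find the transition energy:
E_15 = -13.6057 / 15² = -0.06046978 eV
E_7 = -13.6057 / 7² = -0.27766735 eV
|ΔE| = |E_7 - E_15| = 0.21719757 eV

Convert to Joules: E = 0.21719757 eV × (1.602177 × 10⁻¹⁹ J/eV) = 3.479890e-20 J

Using E = hf:
f = E/h = 3.479890e-20 J / (6.62607 × 10⁻³⁴ J·s)
f = 5.2518e+13 Hz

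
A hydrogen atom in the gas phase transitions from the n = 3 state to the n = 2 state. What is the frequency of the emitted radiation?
4.56923e+14 Hz

First, find the transition energy:
E_3 = -13.6057 / 3² = -1.51174444 eV
E_2 = -13.6057 / 2² = -3.40142500 eV
|ΔE| = |E_2 - E_3| = 1.88968056 eV

Convert to Joules: E = 1.88968056 eV × (1.602177 × 10⁻¹⁹ J/eV) = 3.0276027e-19 J

Using E = hf:
f = E/h = 3.0276027e-19 J / (6.62607 × 10⁻³⁴ J·s)
f = 4.56923e+14 Hz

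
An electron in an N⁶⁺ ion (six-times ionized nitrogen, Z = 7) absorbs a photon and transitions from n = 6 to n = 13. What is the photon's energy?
14.574022 eV

The energy levels of a hydrogen-like atom are E_n = -13.6057 Z² eV / n².

Energy at n = 6: E_6 = -13.6057 × 7² / 6² = -18.518869444 eV
Energy at n = 13: E_13 = -13.6057 × 7² / 13² = -3.944847929 eV

The excitation energy is the difference:
ΔE = E_13 - E_6
ΔE = -3.944847929 - (-18.518869444)
ΔE = 14.574022 eV

Since this is positive, energy must be absorbed (photon absorption).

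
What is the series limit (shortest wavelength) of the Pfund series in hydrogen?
2278.16 nm

The series limit corresponds to the transition from n = ∞ to n = 5.
This is the highest energy (shortest wavelength) transition in the Pfund series.

E_∞ = 0 eV
E_5 = -13.6057 / 5² = -0.54422800 eV

Energy at series limit:
ΔE = E_∞ - E_5 = 0 - (-0.54422800) = 0.54422800 eV
λ = hc/E = 1239.84 eV·nm / 0.54422800 eV = 2278.16 nm

This energy equals the ionization energy from the n = 5 state of hydrogen.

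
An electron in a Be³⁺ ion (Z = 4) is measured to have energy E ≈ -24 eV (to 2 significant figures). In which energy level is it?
n = 3

The exact energy levels follow E_n = -13.6057 Z² / n² eV with Z = 4.

The measured value (-24 eV) is reported to only 2 significant figures, so we must test candidate n values and see which one matches to that precision.

Candidate energies:
  n = 1:  E = -13.6057 × 4² / 1² = -217.69120 eV
  n = 2:  E = -13.6057 × 4² / 2² = -54.42280 eV
  n = 3:  E = -13.6057 × 4² / 3² = -24.18791 eV  ← matches
  n = 4:  E = -13.6057 × 4² / 4² = -13.60570 eV
  n = 5:  E = -13.6057 × 4² / 5² = -8.70765 eV

Checking against the measurement of -24 eV (2 sig figs), only n = 3 agrees:
E_3 = -24.18791 eV, which rounds to -24 eV ✓

Therefore n = 3.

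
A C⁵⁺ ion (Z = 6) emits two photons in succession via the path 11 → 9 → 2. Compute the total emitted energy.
118.403323 eV

The energy levels of C⁵⁺ are E_n = -13.6057 × 6² / n² eV.

First transition (11 → 9):
ΔE₁ = |E_9 - E_11|
ΔE₁ = |-6.046977777778 - (-4.047976859504)| = 1.999000918 eV

Second transition (9 → 2):
ΔE₂ = |E_2 - E_9|
ΔE₂ = |-122.451300000000 - (-6.046977777778)| = 116.404322222 eV

Total energy released:
E_total = ΔE₁ + ΔE₂ = 1.999000918 + 116.404322222 = 118.403323 eV

Note: This equals the direct transition 11 → 2: 118.403323 eV ✓
Energy is conserved regardless of the path taken.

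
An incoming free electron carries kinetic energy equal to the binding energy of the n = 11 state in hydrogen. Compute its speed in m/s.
1.99e+05 m/s (or 0.06634% of c)

The binding energy at n = 11 for hydrogen is:
E_11 = -13.6057/11² = -0.1124438 eV
|E_11| = 0.1124438 eV

Convert to Joules:
KE = 0.1124438 eV × (1.602177 × 10⁻¹⁹ J/eV) = 1.8015e-20 J

Using KE = ½mv²:
v = √(2·KE/m_e)
v = √(2 × 1.8015e-20 J / 9.10938 × 10⁻³¹ kg)
v = 1.99e+05 m/s

This is approximately 0.06634% the speed of light.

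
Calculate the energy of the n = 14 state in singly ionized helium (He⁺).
-0.277667 eV

For hydrogen-like ions, the energy levels scale with Z²:
E_n = -13.6057 Z² / n² eV

For He⁺ (Z = 2) at n = 14:
E_14 = -13.6057 × 2² / 14²
E_14 = -13.6057 × 4 / 196
E_14 = -54.4228 / 196
E_14 = -0.277667 eV

The energy is 4 times more negative than hydrogen at the same n due to the stronger nuclear charge.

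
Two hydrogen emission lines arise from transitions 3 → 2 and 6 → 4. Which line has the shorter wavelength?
3 → 2

Calculate the energy for each transition:

Transition 3 → 2:
ΔE₁ = |E_2 - E_3| = |-13.6057/2² - (-13.6057/3²)|
ΔE₁ = |-3.401425000 - (-1.511744444)| = 1.889681 eV

Transition 6 → 4:
ΔE₂ = |E_4 - E_6| = |-13.6057/4² - (-13.6057/6²)|
ΔE₂ = |-0.850356250 - (-0.377936111)| = 0.472420 eV

Since 1.889681 eV > 0.472420 eV, the transition 3 → 2 emits the more energetic photon.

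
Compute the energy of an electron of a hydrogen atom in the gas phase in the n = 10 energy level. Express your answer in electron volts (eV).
-0.136057 eV

The energy levels of a hydrogen-like atom are given by:
E_n = -13.6057 eV / n²

For n = 10:
E_10 = -13.6057 eV / 10²
E_10 = -13.6057 eV / 100
E_10 = -0.136057 eV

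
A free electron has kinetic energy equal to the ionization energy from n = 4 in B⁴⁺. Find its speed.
2.735e+06 m/s (or 0.91% of c)

The binding energy at n = 4 for B⁴⁺ is:
E_4 = -13.6057 × 5²/4² = -21.25891 eV
|E_4| = 21.25891 eV

Convert to Joules:
KE = 21.25891 eV × (1.602177 × 10⁻¹⁹ J/eV) = 3.40605e-18 J

Using KE = ½mv²:
v = √(2·KE/m_e)
v = √(2 × 3.40605e-18 J / 9.10938 × 10⁻³¹ kg)
v = 2.735e+06 m/s

This is approximately 0.91% the speed of light.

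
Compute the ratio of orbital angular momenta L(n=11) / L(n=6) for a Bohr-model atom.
1.833333

In the Bohr model, L_n = nℏ, so the ratio is purely the ratio of quantum numbers:

L_11/L_6 = 11ℏ / 6ℏ = 11/6 = 1.833333

The angular momentum scales linearly with n.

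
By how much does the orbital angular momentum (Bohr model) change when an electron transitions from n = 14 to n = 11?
3.1637e-34 J·s (or 3ℏ)

In the Bohr model, L_n = nℏ where ℏ = 1.054572e-34 J·s.

L_14 = 14ℏ = 1.476401e-33 J·s
L_11 = 11ℏ = 1.160029e-33 J·s

ΔL = L_14 - L_11 = (14 - 11)ℏ = 3ℏ
ΔL = 3 × 1.054572e-34 J·s = 3.1637e-34 J·s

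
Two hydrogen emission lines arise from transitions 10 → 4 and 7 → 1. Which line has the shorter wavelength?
7 → 1

Calculate the energy for each transition:

Transition 10 → 4:
ΔE₁ = |E_4 - E_10| = |-13.6057/4² - (-13.6057/10²)|
ΔE₁ = |-0.850356250000 - (-0.136057000000)| = 0.714299250 eV

Transition 7 → 1:
ΔE₂ = |E_1 - E_7| = |-13.6057/1² - (-13.6057/7²)|
ΔE₂ = |-13.605700000000 - (-0.277667346939)| = 13.328032653 eV

Since 13.328032653 eV > 0.714299250 eV, the transition 7 → 1 emits the more energetic photon.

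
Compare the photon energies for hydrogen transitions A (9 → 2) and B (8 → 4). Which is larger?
9 → 2

Calculate the energy for each transition:

Transition 9 → 2:
ΔE₁ = |E_2 - E_9| = |-13.6057/2² - (-13.6057/9²)|
ΔE₁ = |-3.40142500000 - (-0.16797160494)| = 3.23345340 eV

Transition 8 → 4:
ΔE₂ = |E_4 - E_8| = |-13.6057/4² - (-13.6057/8²)|
ΔE₂ = |-0.85035625000 - (-0.21258906250)| = 0.63776719 eV

Since 3.23345340 eV > 0.63776719 eV, the transition 9 → 2 emits the more energetic photon.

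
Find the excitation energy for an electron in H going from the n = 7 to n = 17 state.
0.23 eV

The energy levels of a hydrogen-like atom are E_n = -13.6057 eV / n².

Energy at n = 7: E_7 = -13.6057 / 7² = -0.27767 eV
Energy at n = 17: E_17 = -13.6057 / 17² = -0.04708 eV

The excitation energy is the difference:
ΔE = E_17 - E_7
ΔE = -0.04708 - (-0.27767)
ΔE = 0.23 eV

Since this is positive, energy must be absorbed (photon absorption).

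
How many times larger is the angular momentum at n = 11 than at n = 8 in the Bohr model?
1.37500

In the Bohr model, L_n = nℏ, so the ratio is purely the ratio of quantum numbers:

L_11/L_8 = 11ℏ / 8ℏ = 11/8 = 1.37500

The angular momentum scales linearly with n.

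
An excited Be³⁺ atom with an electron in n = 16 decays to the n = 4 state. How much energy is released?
12.7553 eV

The energy levels are E_n = -13.6057 Z² eV / n².

Energy at n = 16: E_16 = -13.6057 × 4² / 16² = -0.8503563 eV
Energy at n = 4: E_4 = -13.6057 × 4² / 4² = -13.6057000 eV

For emission (electron falling to lower state), the photon energy is:
E_photon = E_16 - E_4 = |-0.8503563 - (-13.6057000)|
E_photon = 12.7553 eV

This energy is carried away by the emitted photon.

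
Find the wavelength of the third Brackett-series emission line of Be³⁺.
135.3091 nm

The lines of a series are numbered from the longest wavelength (smallest ΔE) outward; the third line is the transition from n = n_f + 3 to n_f.
The Brackett series has all transitions ending at n_f = 4.

For Be³⁺ (Z = 4), the third line (γ-line) is the jump from n = 7 to n = 4:
E_7 = -13.6057 × 4² / 7² = -4.44267755 eV
E_4 = -13.6057 × 4² / 4² = -13.60570000 eV
ΔE = E_7 - E_4 = 9.16302245 eV

λ = hc/E = 1239.84 eV·nm / 9.16302245 eV
λ = 135.3091 nm

This is the γ-line of the Brackett series in Be³⁺.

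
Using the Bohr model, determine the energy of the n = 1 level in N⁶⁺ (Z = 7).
-666.68 eV

For hydrogen-like ions, the energy levels scale with Z²:
E_n = -13.6057 Z² / n² eV

For N⁶⁺ (Z = 7) at n = 1:
E_1 = -13.6057 × 7² / 1²
E_1 = -13.6057 × 49 / 1
E_1 = -666.6793 / 1
E_1 = -666.68 eV

The energy is 49 times more negative than hydrogen at the same n due to the stronger nuclear charge.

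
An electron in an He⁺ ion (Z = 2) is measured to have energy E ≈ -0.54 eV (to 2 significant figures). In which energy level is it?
n = 10

The exact energy levels follow E_n = -13.6057 Z² / n² eV with Z = 2.

The measured value (-0.54 eV) is reported to only 2 significant figures, so we must test candidate n values and see which one matches to that precision.

Candidate energies:
  n = 8:  E = -13.6057 × 2² / 8² = -0.85036 eV
  n = 9:  E = -13.6057 × 2² / 9² = -0.67189 eV
  n = 10:  E = -13.6057 × 2² / 10² = -0.54423 eV  ← matches
  n = 11:  E = -13.6057 × 2² / 11² = -0.44978 eV
  n = 12:  E = -13.6057 × 2² / 12² = -0.37794 eV

Checking against the measurement of -0.54 eV (2 sig figs), only n = 10 agrees:
E_10 = -0.54423 eV, which rounds to -0.54 eV ✓

Therefore n = 10.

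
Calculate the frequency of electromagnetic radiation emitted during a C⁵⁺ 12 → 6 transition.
2.47e+15 Hz

First, find the transition energy:
E_12 = -13.6057 × 6² / 12² = -3.40142500 eV
E_6 = -13.6057 × 6² / 6² = -13.60570000 eV
|ΔE| = |E_6 - E_12| = 10.20427500 eV

Convert to Joules: E = 10.20427500 eV × (1.602177 × 10⁻¹⁹ J/eV) = 1.6349e-18 J

Using E = hf:
f = E/h = 1.6349e-18 J / (6.62607 × 10⁻³⁴ J·s)
f = 2.47e+15 Hz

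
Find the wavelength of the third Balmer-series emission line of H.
433.935777 nm

The lines of a series are numbered from the longest wavelength (smallest ΔE) outward; the third line is the transition from n = n_f + 3 to n_f.
The Balmer series has all transitions ending at n_f = 2.

For H, the third line (γ-line) is the jump from n = 5 to n = 2:
E_5 = -13.6057 / 5² = -0.5442280000 eV
E_2 = -13.6057 / 2² = -3.4014250000 eV
ΔE = E_5 - E_2 = 2.8571970000 eV

λ = hc/E = 1239.84 eV·nm / 2.8571970000 eV
λ = 433.935777 nm

This is the γ-line of the Balmer series in H.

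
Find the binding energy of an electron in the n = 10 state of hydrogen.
0.14 eV

The ionization energy is the energy needed to remove the electron completely (n → ∞).

For hydrogen, E_n = -13.6057 eV / n².

At n = 10: E_10 = -13.6057 / 10² = -0.13606 eV
At n = ∞: E_∞ = 0 eV

Ionization energy = E_∞ - E_10 = 0 - (-0.13606) = 0.13606 eV
Ionization energy ≈ 0.14 eV

This is also called the binding energy of the electron in state n = 10.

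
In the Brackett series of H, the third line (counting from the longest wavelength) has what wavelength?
2164.95 nm

The lines of a series are numbered from the longest wavelength (smallest ΔE) outward; the third line is the transition from n = n_f + 3 to n_f.
The Brackett series has all transitions ending at n_f = 4.

For H, the third line (γ-line) is the jump from n = 7 to n = 4:
E_7 = -13.6057 / 7² = -0.27766735 eV
E_4 = -13.6057 / 4² = -0.85035625 eV
ΔE = E_7 - E_4 = 0.57268890 eV

λ = hc/E = 1239.84 eV·nm / 0.57268890 eV
λ = 2164.95 nm

This is the γ-line of the Brackett series in H.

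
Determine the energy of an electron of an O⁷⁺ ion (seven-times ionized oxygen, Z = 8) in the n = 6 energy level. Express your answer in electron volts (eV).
-24.18791 eV

The energy levels of a hydrogen-like atom are given by:
E_n = -13.6057 Z² / n² eV  (with Z = 8 for O⁷⁺)

For n = 6:
E_6 = -13.6057 × 8² / 6²
E_6 = -13.6057 × 64 / 36
E_6 = -24.18791 eV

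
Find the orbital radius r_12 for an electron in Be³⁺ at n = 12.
1.90504 nm (or 19.05038 Å)

The Bohr radius formula is:
r_n = n² a₀ / Z

where a₀ = 0.05291772 nm is the Bohr radius.

For Be³⁺ (Z = 4) at n = 12:
r_12 = 12² × 0.05291772 nm / 4
r_12 = 144 × 0.05291772 nm / 4
r_12 = 7.620152 nm / 4
r_12 = 1.90504 nm

The electron orbits at approximately 1.90504 nm from the nucleus.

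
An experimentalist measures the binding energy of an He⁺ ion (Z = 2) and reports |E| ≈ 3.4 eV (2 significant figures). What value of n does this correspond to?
n = 4

The exact energy levels follow E_n = -13.6057 Z² / n² eV with Z = 2.

The measured value (-3.4 eV) is reported to only 2 significant figures, so we must test candidate n values and see which one matches to that precision.

Candidate energies:
  n = 2:  E = -13.6057 × 2² / 2² = -13.60570 eV
  n = 3:  E = -13.6057 × 2² / 3² = -6.04698 eV
  n = 4:  E = -13.6057 × 2² / 4² = -3.40143 eV  ← matches
  n = 5:  E = -13.6057 × 2² / 5² = -2.17691 eV
  n = 6:  E = -13.6057 × 2² / 6² = -1.51174 eV

Checking against the measurement of -3.4 eV (2 sig figs), only n = 4 agrees:
E_4 = -3.40143 eV, which rounds to -3.4 eV ✓

Therefore n = 4.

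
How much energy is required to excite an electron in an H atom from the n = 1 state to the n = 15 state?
13.54523 eV

The energy levels of a hydrogen-like atom are E_n = -13.6057 eV / n².

Energy at n = 1: E_1 = -13.6057 / 1² = -13.60570000 eV
Energy at n = 15: E_15 = -13.6057 / 15² = -0.06046978 eV

The excitation energy is the difference:
ΔE = E_15 - E_1
ΔE = -0.06046978 - (-13.60570000)
ΔE = 13.54523 eV

Since this is positive, energy must be absorbed (photon absorption).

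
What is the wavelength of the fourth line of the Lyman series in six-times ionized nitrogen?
1.9372 nm

The lines of a series are numbered from the longest wavelength (smallest ΔE) outward; the fourth line is the transition from n = n_f + 4 to n_f.
The Lyman series has all transitions ending at n_f = 1.

For N⁶⁺ (Z = 7), the fourth line (δ-line) is the jump from n = 5 to n = 1:
E_5 = -13.6057 × 7² / 5² = -26.667172 eV
E_1 = -13.6057 × 7² / 1² = -666.679300 eV
ΔE = E_5 - E_1 = 640.012128 eV

λ = hc/E = 1239.84 eV·nm / 640.012128 eV
λ = 1.9372 nm

This is the δ-line of the Lyman series in N⁶⁺.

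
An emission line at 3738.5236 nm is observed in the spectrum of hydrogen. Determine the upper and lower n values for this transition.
n = 8 → n = 5

First, find the photon energy from the wavelength (hc = 1239.84 eV·nm):
E = hc/λ = 1239.84 eV·nm / 3738.5236 nm = 0.33163894 eV

The energy levels of hydrogen satisfy E_n = -13.6057 / n² eV, so an emission n_i → n_f releases
ΔE = 13.6057 × (1/n_f² − 1/n_i²) eV.

Setting ΔE equal to the photon energy:
1/n_f² − 1/n_i² = 0.33163894 / 13.6057 = 0.024375000

Since 1/n_i² must be positive, we need 1/n_f² > 0.024375000, i.e. n_f ≤ 6. For each allowed n_f, solve n_i = (1/n_f² − 0.024375000)^(−1/2) and check whether it is a whole number:
  n_f = 1: 1/n_i² = 1.000000000 − 0.024375000 = 0.975625000 → n_i = 1.012  (not an integer) ✗
  n_f = 2: 1/n_i² = 0.250000000 − 0.024375000 = 0.225625000 → n_i = 2.105  (not an integer) ✗
  n_f = 3: 1/n_i² = 0.111111111 − 0.024375000 = 0.086736111 → n_i = 3.395  (not an integer) ✗
  n_f = 4: 1/n_i² = 0.062500000 − 0.024375000 = 0.038125000 → n_i = 5.121  (not an integer) ✗
  n_f = 5: 1/n_i² = 0.040000000 − 0.024375000 = 0.015625000 → n_i = 8.000  → integer, n_i = 8 ✓
  n_f = 6: 1/n_i² = 0.027777778 − 0.024375000 = 0.003402778 → n_i = 17.143  (not an integer) ✗

Only n_f = 5 gives an integer upper level, n_i = 8.

The transition is from n = 8 to n = 5 (emission).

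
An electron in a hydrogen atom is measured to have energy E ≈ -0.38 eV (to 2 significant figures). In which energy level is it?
n = 6

The exact energy levels follow E_n = -13.6057 eV / n².

The measured value (-0.38 eV) is reported to only 2 significant figures, so we must test candidate n values and see which one matches to that precision.

Candidate energies:
  n = 4:  E = -13.6057/4² = -0.85036 eV
  n = 5:  E = -13.6057/5² = -0.54423 eV
  n = 6:  E = -13.6057/6² = -0.37794 eV  ← matches
  n = 7:  E = -13.6057/7² = -0.27767 eV
  n = 8:  E = -13.6057/8² = -0.21259 eV

Checking against the measurement of -0.38 eV (2 sig figs), only n = 6 agrees:
E_6 = -0.37794 eV, which rounds to -0.38 eV ✓

Therefore n = 6.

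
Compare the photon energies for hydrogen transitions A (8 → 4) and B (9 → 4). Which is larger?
9 → 4

Calculate the energy for each transition:

Transition 8 → 4:
ΔE₁ = |E_4 - E_8| = |-13.6057/4² - (-13.6057/8²)|
ΔE₁ = |-0.8503562500 - (-0.2125890625)| = 0.6377672 eV

Transition 9 → 4:
ΔE₂ = |E_4 - E_9| = |-13.6057/4² - (-13.6057/9²)|
ΔE₂ = |-0.8503562500 - (-0.1679716049)| = 0.6823846 eV

Since 0.6823846 eV > 0.6377672 eV, the transition 9 → 4 emits the more energetic photon.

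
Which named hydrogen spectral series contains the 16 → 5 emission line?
Pfund series

The spectral series in hydrogen are named based on the final (lower) energy level:
- Lyman series: n_final = 1 (ultraviolet)
- Balmer series: n_final = 2 (visible/near-UV)
- Paschen series: n_final = 3 (infrared)
- Brackett series: n_final = 4 (infrared)
- Pfund series: n_final = 5 (far infrared)

Since this transition ends at n = 5, it belongs to the Pfund series.

For reference, this 16 → 5 line has photon energy
ΔE = 13.6057 eV × (1/5² - 1/16²) = 0.49108073 eV,
corresponding to wavelength λ = hc/ΔE = 1239.84 eV·nm / 0.49108073 eV = 2524.72 nm in the far infrared region.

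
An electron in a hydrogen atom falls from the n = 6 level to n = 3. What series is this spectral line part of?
Paschen series

The spectral series in hydrogen are named based on the final (lower) energy level:
- Lyman series: n_final = 1 (ultraviolet)
- Balmer series: n_final = 2 (visible/near-UV)
- Paschen series: n_final = 3 (infrared)
- Brackett series: n_final = 4 (infrared)
- Pfund series: n_final = 5 (far infrared)

Since this transition ends at n = 3, it belongs to the Paschen series.

For reference, this 6 → 3 line has photon energy
ΔE = 13.6057 eV × (1/3² - 1/6²) = 1.1338083333 eV,
corresponding to wavelength λ = hc/ΔE = 1239.84 eV·nm / 1.1338083333 eV = 1093.51816 nm in the infrared region.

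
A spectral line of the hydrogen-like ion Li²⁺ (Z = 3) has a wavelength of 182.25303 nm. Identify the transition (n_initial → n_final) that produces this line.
n = 12 → n = 4

First, find the photon energy from the wavelength (hc = 1239.84 eV·nm):
E = hc/λ = 1239.84 eV·nm / 182.25303 nm = 6.8028499 eV

The energy levels of Li²⁺ satisfy E_n = -13.6057 × 3² / n² eV, so an emission n_i → n_f releases
ΔE = 13.6057 × 3² × (1/n_f² − 1/n_i²) eV.

Setting ΔE equal to the photon energy:
1/n_f² − 1/n_i² = 6.8028499 / (13.6057 × 3²) = 0.055555555

Since 1/n_i² must be positive, we need 1/n_f² > 0.055555555, i.e. n_f ≤ 4. For each allowed n_f, solve n_i = (1/n_f² − 0.055555555)^(−1/2) and check whether it is a whole number:
  n_f = 1: 1/n_i² = 1.000000000 − 0.055555555 = 0.944444445 → n_i = 1.029  (not an integer) ✗
  n_f = 2: 1/n_i² = 0.250000000 − 0.055555555 = 0.194444445 → n_i = 2.268  (not an integer) ✗
  n_f = 3: 1/n_i² = 0.111111111 − 0.055555555 = 0.055555556 → n_i = 4.243  (not an integer) ✗
  n_f = 4: 1/n_i² = 0.062500000 − 0.055555555 = 0.006944445 → n_i = 12.000  → integer, n_i = 12 ✓

Only n_f = 4 gives an integer upper level, n_i = 12.

The transition is from n = 12 to n = 4 (emission).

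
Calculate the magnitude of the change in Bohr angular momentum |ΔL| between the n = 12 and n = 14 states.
2.10914e-34 J·s (or 2ℏ)

In the Bohr model, L_n = nℏ where ℏ = 1.0545718e-34 J·s.

L_14 = 14ℏ = 1.4764005e-33 J·s
L_12 = 12ℏ = 1.2654862e-33 J·s

ΔL = L_14 - L_12 = (14 - 12)ℏ = 2ℏ
ΔL = 2 × 1.0545718e-34 J·s = 2.10914e-34 J·s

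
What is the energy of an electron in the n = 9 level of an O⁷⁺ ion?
-10.750 eV

For hydrogen-like ions, the energy levels scale with Z²:
E_n = -13.6057 Z² / n² eV

For O⁷⁺ (Z = 8) at n = 9:
E_9 = -13.6057 × 8² / 9²
E_9 = -13.6057 × 64 / 81
E_9 = -870.7648 / 81
E_9 = -10.750 eV

The energy is 64 times more negative than hydrogen at the same n due to the stronger nuclear charge.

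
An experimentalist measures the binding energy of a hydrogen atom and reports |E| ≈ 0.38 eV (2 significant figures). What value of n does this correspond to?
n = 6

The exact energy levels follow E_n = -13.6057 eV / n².

The measured value (-0.38 eV) is reported to only 2 significant figures, so we must test candidate n values and see which one matches to that precision.

Candidate energies:
  n = 4:  E = -13.6057/4² = -0.85036 eV
  n = 5:  E = -13.6057/5² = -0.54423 eV
  n = 6:  E = -13.6057/6² = -0.37794 eV  ← matches
  n = 7:  E = -13.6057/7² = -0.27767 eV
  n = 8:  E = -13.6057/8² = -0.21259 eV

Checking against the measurement of -0.38 eV (2 sig figs), only n = 6 agrees:
E_6 = -0.37794 eV, which rounds to -0.38 eV ✓

Therefore n = 6.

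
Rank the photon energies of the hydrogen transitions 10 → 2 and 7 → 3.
10 → 2

Calculate the energy for each transition:

Transition 10 → 2:
ΔE₁ = |E_2 - E_10| = |-13.6057/2² - (-13.6057/10²)|
ΔE₁ = |-3.401425000000 - (-0.136057000000)| = 3.265368000 eV

Transition 7 → 3:
ΔE₂ = |E_3 - E_7| = |-13.6057/3² - (-13.6057/7²)|
ΔE₂ = |-1.511744444444 - (-0.277667346939)| = 1.234077098 eV

Since 3.265368000 eV > 1.234077098 eV, the transition 10 → 2 emits the more energetic photon.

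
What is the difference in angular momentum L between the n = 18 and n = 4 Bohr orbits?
1.4764e-33 J·s (or 14ℏ)

In the Bohr model, L_n = nℏ where ℏ = 1.054572e-34 J·s.

L_18 = 18ℏ = 1.898230e-33 J·s
L_4 = 4ℏ = 4.218288e-34 J·s

ΔL = L_18 - L_4 = (18 - 4)ℏ = 14ℏ
ΔL = 14 × 1.054572e-34 J·s = 1.4764e-33 J·s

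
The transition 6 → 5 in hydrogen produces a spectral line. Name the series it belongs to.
Pfund series

The spectral series in hydrogen are named based on the final (lower) energy level:
- Lyman series: n_final = 1 (ultraviolet)
- Balmer series: n_final = 2 (visible/near-UV)
- Paschen series: n_final = 3 (infrared)
- Brackett series: n_final = 4 (infrared)
- Pfund series: n_final = 5 (far infrared)

Since this transition ends at n = 5, it belongs to the Pfund series.

For reference, this 6 → 5 line has photon energy
ΔE = 13.6057 eV × (1/5² - 1/6²) = 0.16629189 eV,
corresponding to wavelength λ = hc/ΔE = 1239.84 eV·nm / 0.16629189 eV = 7455.81 nm in the far infrared region.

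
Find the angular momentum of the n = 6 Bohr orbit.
6.327e-34 J·s (or 6ℏ)

In the Bohr model, angular momentum is quantized:
L = nℏ

where ℏ = h/(2π) = 1.05457e-34 J·s

For n = 6:
L = 6 × 1.05457e-34 J·s
L = 6.327e-34 J·s

This can also be written as L = 6ℏ.
The angular momentum is an integer multiple of the reduced Planck constant.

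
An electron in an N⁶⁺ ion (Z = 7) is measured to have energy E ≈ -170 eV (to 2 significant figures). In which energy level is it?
n = 2

The exact energy levels follow E_n = -13.6057 Z² / n² eV with Z = 7.

The measured value (-170 eV) is reported to only 2 significant figures, so we must test candidate n values and see which one matches to that precision.

Candidate energies:
  n = 1:  E = -13.6057 × 7² / 1² = -666.679300 eV
  n = 2:  E = -13.6057 × 7² / 2² = -166.669825 eV  ← matches
  n = 3:  E = -13.6057 × 7² / 3² = -74.075478 eV
  n = 4:  E = -13.6057 × 7² / 4² = -41.667456 eV

Checking against the measurement of -170 eV (2 sig figs), only n = 2 agrees:
E_2 = -166.669825 eV, which rounds to -170 eV ✓

Therefore n = 2.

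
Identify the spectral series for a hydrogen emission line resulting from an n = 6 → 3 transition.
Paschen series

The spectral series in hydrogen are named based on the final (lower) energy level:
- Lyman series: n_final = 1 (ultraviolet)
- Balmer series: n_final = 2 (visible/near-UV)
- Paschen series: n_final = 3 (infrared)
- Brackett series: n_final = 4 (infrared)
- Pfund series: n_final = 5 (far infrared)

Since this transition ends at n = 3, it belongs to the Paschen series.

For reference, this 6 → 3 line has photon energy
ΔE = 13.6057 eV × (1/3² - 1/6²) = 1.13380833 eV,
corresponding to wavelength λ = hc/ΔE = 1239.84 eV·nm / 1.13380833 eV = 1093.518 nm in the infrared region.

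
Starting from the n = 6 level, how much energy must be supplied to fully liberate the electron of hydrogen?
0.37794 eV

The ionization energy is the energy needed to remove the electron completely (n → ∞).

For hydrogen, E_n = -13.6057 eV / n².

At n = 6: E_6 = -13.6057 / 6² = -0.37793611 eV
At n = ∞: E_∞ = 0 eV

Ionization energy = E_∞ - E_6 = 0 - (-0.37793611) = 0.37793611 eV
Ionization energy ≈ 0.37794 eV

This is also called the binding energy of the electron in state n = 6.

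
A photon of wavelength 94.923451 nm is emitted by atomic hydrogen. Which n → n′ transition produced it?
n = 5 → n = 1

First, find the photon energy from the wavelength (hc = 1239.84 eV·nm):
E = hc/λ = 1239.84 eV·nm / 94.923451 nm = 13.061472 eV

The energy levels of hydrogen satisfy E_n = -13.6057 / n² eV, so an emission n_i → n_f releases
ΔE = 13.6057 × (1/n_f² − 1/n_i²) eV.

Setting ΔE equal to the photon energy:
1/n_f² − 1/n_i² = 13.061472 / 13.6057 = 0.96000000

Since 1/n_i² must be positive, we need 1/n_f² > 0.96000000, i.e. n_f ≤ 1. For each allowed n_f, solve n_i = (1/n_f² − 0.96000000)^(−1/2) and check whether it is a whole number:
  n_f = 1: 1/n_i² = 1.00000000 − 0.96000000 = 0.04000000 → n_i = 5.000  → integer, n_i = 5 ✓

Only n_f = 1 gives an integer upper level, n_i = 5.

The transition is from n = 5 to n = 1 (emission).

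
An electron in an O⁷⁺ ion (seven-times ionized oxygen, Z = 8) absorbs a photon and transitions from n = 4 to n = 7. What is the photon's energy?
36.652 eV

The energy levels of a hydrogen-like atom are E_n = -13.6057 Z² eV / n².

Energy at n = 4: E_4 = -13.6057 × 8² / 4² = -54.422800 eV
Energy at n = 7: E_7 = -13.6057 × 8² / 7² = -17.770710 eV

The excitation energy is the difference:
ΔE = E_7 - E_4
ΔE = -17.770710 - (-54.422800)
ΔE = 36.652 eV

Since this is positive, energy must be absorbed (photon absorption).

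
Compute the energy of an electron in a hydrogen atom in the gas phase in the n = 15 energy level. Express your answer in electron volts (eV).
-0.06047 eV

The energy levels of a hydrogen-like atom are given by:
E_n = -13.6057 eV / n²

For n = 15:
E_15 = -13.6057 eV / 15²
E_15 = -13.6057 eV / 225
E_15 = -0.06047 eV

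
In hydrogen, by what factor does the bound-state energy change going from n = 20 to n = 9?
4.9383

Using E_n = -13.6057 Z² / n² eV with Z = 1:

E_9 = -13.6057 / 9² = -13.6057 / 81 = -0.1679716049 eV
E_20 = -13.6057 / 20² = -13.6057 / 400 = -0.0340142500 eV

The ratio is:
E_9/E_20 = (-0.1679716049) / (-0.0340142500)
E_9/E_20 = (-13.6057/81) / (-13.6057/400)
E_9/E_20 = 400/81
E_9/E_20 = 4.9383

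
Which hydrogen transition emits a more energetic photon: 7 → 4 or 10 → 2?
10 → 2

Calculate the energy for each transition:

Transition 7 → 4:
ΔE₁ = |E_4 - E_7| = |-13.6057/4² - (-13.6057/7²)|
ΔE₁ = |-0.850356250000 - (-0.277667346939)| = 0.572688903 eV

Transition 10 → 2:
ΔE₂ = |E_2 - E_10| = |-13.6057/2² - (-13.6057/10²)|
ΔE₂ = |-3.401425000000 - (-0.136057000000)| = 3.265368000 eV

Since 3.265368000 eV > 0.572688903 eV, the transition 10 → 2 emits the more energetic photon.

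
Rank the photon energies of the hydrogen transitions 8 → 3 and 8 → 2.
8 → 2

Calculate the energy for each transition:

Transition 8 → 3:
ΔE₁ = |E_3 - E_8| = |-13.6057/3² - (-13.6057/8²)|
ΔE₁ = |-1.51174444 - (-0.21258906)| = 1.29916 eV

Transition 8 → 2:
ΔE₂ = |E_2 - E_8| = |-13.6057/2² - (-13.6057/8²)|
ΔE₂ = |-3.40142500 - (-0.21258906)| = 3.18884 eV

Since 3.18884 eV > 1.29916 eV, the transition 8 → 2 emits the more energetic photon.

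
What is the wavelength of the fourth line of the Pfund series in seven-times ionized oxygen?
51.487497 nm

The lines of a series are numbered from the longest wavelength (smallest ΔE) outward; the fourth line is the transition from n = n_f + 4 to n_f.
The Pfund series has all transitions ending at n_f = 5.

For O⁷⁺ (Z = 8), the fourth line (δ-line) is the jump from n = 9 to n = 5:
E_9 = -13.6057 × 8² / 9² = -10.75018272 eV
E_5 = -13.6057 × 8² / 5² = -34.83059200 eV
ΔE = E_9 - E_5 = 24.08040928 eV

λ = hc/E = 1239.84 eV·nm / 24.08040928 eV
λ = 51.487497 nm

This is the δ-line of the Pfund series in O⁷⁺.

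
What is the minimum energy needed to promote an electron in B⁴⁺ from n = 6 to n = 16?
8.11972 eV

The energy levels of a hydrogen-like atom are E_n = -13.6057 Z² eV / n².

Energy at n = 6: E_6 = -13.6057 × 5² / 6² = -9.44840278 eV
Energy at n = 16: E_16 = -13.6057 × 5² / 16² = -1.32868164 eV

The excitation energy is the difference:
ΔE = E_16 - E_6
ΔE = -1.32868164 - (-9.44840278)
ΔE = 8.11972 eV

Since this is positive, energy must be absorbed (photon absorption).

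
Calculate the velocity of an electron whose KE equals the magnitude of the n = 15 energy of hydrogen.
1.4585e+05 m/s (or 0.0486% of c)

The binding energy at n = 15 for hydrogen is:
E_15 = -13.6057/15² = -0.060469778 eV
|E_15| = 0.060469778 eV

Convert to Joules:
KE = 0.060469778 eV × (1.602177 × 10⁻¹⁹ J/eV) = 9.688329e-21 J

Using KE = ½mv²:
v = √(2·KE/m_e)
v = √(2 × 9.688329e-21 J / 9.10938 × 10⁻³¹ kg)
v = 1.4585e+05 m/s

This is approximately 0.0486% the speed of light.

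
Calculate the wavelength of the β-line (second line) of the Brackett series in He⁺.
656.11089 nm

The lines of a series are numbered from the longest wavelength (smallest ΔE) outward; the second line is the transition from n = n_f + 2 to n_f.
The Brackett series has all transitions ending at n_f = 4.

For He⁺ (Z = 2), the second line (β-line) is the jump from n = 6 to n = 4:
E_6 = -13.6057 × 2² / 6² = -1.511744444 eV
E_4 = -13.6057 × 2² / 4² = -3.401425000 eV
ΔE = E_6 - E_4 = 1.889680556 eV

λ = hc/E = 1239.84 eV·nm / 1.889680556 eV
λ = 656.11089 nm

This is the β-line of the Brackett series in He⁺.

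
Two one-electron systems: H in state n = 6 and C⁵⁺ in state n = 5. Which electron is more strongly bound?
C⁵⁺ at n = 5 (E = -19.592 eV)

Using E_n = -13.6057 Z² / n² eV:

H (Z = 1) at n = 6:
E = -13.6057 × 1² / 6² = -13.6057 × 1 / 36 = -0.377936 eV

C⁵⁺ (Z = 6) at n = 5:
E = -13.6057 × 6² / 5² = -13.6057 × 36 / 25 = -19.592208 eV

Since -19.592208 eV < -0.377936 eV,
C⁵⁺ at n = 5 is more tightly bound (requires more energy to ionize).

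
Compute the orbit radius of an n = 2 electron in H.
0.21167 nm (or 2.11671 Å)

The Bohr radius formula is:
r_n = n² a₀ / Z

where a₀ = 0.05291772 nm is the Bohr radius.

For H (Z = 1) at n = 2:
r_2 = 2² × 0.05291772 nm / 1
r_2 = 4 × 0.05291772 nm / 1
r_2 = 0.211671 nm / 1
r_2 = 0.21167 nm

The electron orbits at approximately 0.21167 nm from the nucleus.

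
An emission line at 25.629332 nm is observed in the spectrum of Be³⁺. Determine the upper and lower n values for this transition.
n = 6 → n = 2

First, find the photon energy from the wavelength (hc = 1239.84 eV·nm):
E = hc/λ = 1239.84 eV·nm / 25.629332 nm = 48.375822 eV

The energy levels of Be³⁺ satisfy E_n = -13.6057 × 4² / n² eV, so an emission n_i → n_f releases
ΔE = 13.6057 × 4² × (1/n_f² − 1/n_i²) eV.

Setting ΔE equal to the photon energy:
1/n_f² − 1/n_i² = 48.375822 / (13.6057 × 4²) = 0.22222222

Since 1/n_i² must be positive, we need 1/n_f² > 0.22222222, i.e. n_f ≤ 2. For each allowed n_f, solve n_i = (1/n_f² − 0.22222222)^(−1/2) and check whether it is a whole number:
  n_f = 1: 1/n_i² = 1.00000000 − 0.22222222 = 0.77777778 → n_i = 1.134  (not an integer) ✗
  n_f = 2: 1/n_i² = 0.25000000 − 0.22222222 = 0.02777778 → n_i = 6.000  → integer, n_i = 6 ✓

Only n_f = 2 gives an integer upper level, n_i = 6.

The transition is from n = 6 to n = 2 (emission).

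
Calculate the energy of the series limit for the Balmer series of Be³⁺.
54.42280 eV

The series limit corresponds to the transition from n = ∞ to n = 2.
This is the highest energy (shortest wavelength) transition in the Balmer series.

E_∞ = 0 eV
E_2 = -13.6057 × 4² / 2² = -54.42280 eV

Energy at series limit:
ΔE = E_∞ - E_2 = 0 - (-54.42280) = 54.42280 eV

This energy equals the ionization energy from the n = 2 state of Be³⁺.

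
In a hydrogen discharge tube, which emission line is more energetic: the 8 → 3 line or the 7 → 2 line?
7 → 2

Calculate the energy for each transition:

Transition 8 → 3:
ΔE₁ = |E_3 - E_8| = |-13.6057/3² - (-13.6057/8²)|
ΔE₁ = |-1.5117444444 - (-0.2125890625)| = 1.2991554 eV

Transition 7 → 2:
ΔE₂ = |E_2 - E_7| = |-13.6057/2² - (-13.6057/7²)|
ΔE₂ = |-3.4014250000 - (-0.2776673469)| = 3.1237577 eV

Since 3.1237577 eV > 1.2991554 eV, the transition 7 → 2 emits the more energetic photon.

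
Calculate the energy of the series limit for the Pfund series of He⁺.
2.1769 eV

The series limit corresponds to the transition from n = ∞ to n = 5.
This is the highest energy (shortest wavelength) transition in the Pfund series.

E_∞ = 0 eV
E_5 = -13.6057 × 2² / 5² = -2.1769 eV

Energy at series limit:
ΔE = E_∞ - E_5 = 0 - (-2.1769) = 2.1769 eV

This energy equals the ionization energy from the n = 5 state of He⁺.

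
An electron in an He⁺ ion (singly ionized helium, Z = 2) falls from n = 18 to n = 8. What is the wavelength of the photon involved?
1816.92248 nm

First, find the transition energy using E_n = -13.6057 Z² / n² eV:
E_18 = -13.6057 × 2² / 18² = -0.16797160494 eV
E_8 = -13.6057 × 2² / 8² = -0.85035625000 eV

Photon energy: |ΔE| = |E_8 - E_18| = 0.68238464506 eV

Convert to wavelength using E = hc/λ with hc = 1239.84 eV·nm:
λ = hc/E = 1239.84 eV·nm / 0.68238464506 eV
λ = 1816.92248 nm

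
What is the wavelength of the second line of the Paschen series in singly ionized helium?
320.367 nm

The lines of a series are numbered from the longest wavelength (smallest ΔE) outward; the second line is the transition from n = n_f + 2 to n_f.
The Paschen series has all transitions ending at n_f = 3.

For He⁺ (Z = 2), the second line (β-line) is the jump from n = 5 to n = 3:
E_5 = -13.6057 × 2² / 5² = -2.1769120 eV
E_3 = -13.6057 × 2² / 3² = -6.0469778 eV
ΔE = E_5 - E_3 = 3.8700658 eV

λ = hc/E = 1239.84 eV·nm / 3.8700658 eV
λ = 320.367 nm

This is the β-line of the Paschen series in He⁺.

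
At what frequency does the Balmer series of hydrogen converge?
8.22461e+14 Hz

The series limit corresponds to the transition from n = ∞ to n = 2.
This is the highest energy (shortest wavelength) transition in the Balmer series.

E_∞ = 0 eV
E_2 = -13.6057 / 2² = -3.40142500 eV

Energy at series limit:
ΔE = E_∞ - E_2 = 0 - (-3.40142500) = 3.40142500 eV
E = 3.40142500 eV × (1.602177 × 10⁻¹⁹ J/eV) = 5.4496849e-19 J
f = E/h = 5.4496849e-19 J / (6.62607 × 10⁻³⁴ J·s) = 8.22461e+14 Hz

This energy equals the ionization energy from the n = 2 state of hydrogen.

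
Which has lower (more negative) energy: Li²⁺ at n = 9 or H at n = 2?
H at n = 2 (E = -3.40143 eV)

Using E_n = -13.6057 Z² / n² eV:

Li²⁺ (Z = 3) at n = 9:
E = -13.6057 × 3² / 9² = -13.6057 × 9 / 81 = -1.51174444 eV

H (Z = 1) at n = 2:
E = -13.6057 × 1² / 2² = -13.6057 × 1 / 4 = -3.40142500 eV

Since -3.40142500 eV < -1.51174444 eV,
H at n = 2 is more tightly bound (requires more energy to ionize).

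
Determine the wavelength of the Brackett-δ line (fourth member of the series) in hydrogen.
1944.032 nm

The lines of a series are numbered from the longest wavelength (smallest ΔE) outward; the fourth line is the transition from n = n_f + 4 to n_f.
The Brackett series has all transitions ending at n_f = 4.

For H, the fourth line (δ-line) is the jump from n = 8 to n = 4:
E_8 = -13.6057 / 8² = -0.212589063 eV
E_4 = -13.6057 / 4² = -0.850356250 eV
ΔE = E_8 - E_4 = 0.637767187 eV

λ = hc/E = 1239.84 eV·nm / 0.637767187 eV
λ = 1944.032 nm

This is the δ-line of the Brackett series in H.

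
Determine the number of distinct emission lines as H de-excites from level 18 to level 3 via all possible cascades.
120

The electron can occupy levels n = 3, 4, ..., 18 during de-excitation — that is m = 18 - 3 + 1 = 16 distinct levels.

The number of distinct spectral lines equals the number of ways to choose 2 of these m levels (each pair gives one possible emission transition):

Number of lines = m(m-1)/2 = 16×15/2 = 120

These correspond to all possible transitions between the 16 levels:
18 → 17, 18 → 16, 18 → 15, 18 → 14, 18 → 13, 18 → 12, 18 → 11, 18 → 10...

Each transition produces a photon with a unique energy (and thus wavelength). This count does not depend on Z.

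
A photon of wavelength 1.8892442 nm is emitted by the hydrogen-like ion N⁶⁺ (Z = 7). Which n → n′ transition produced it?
n = 8 → n = 1

First, find the photon energy from the wavelength (hc = 1239.84 eV·nm):
E = hc/λ = 1239.84 eV·nm / 1.8892442 nm = 656.26244 eV

The energy levels of N⁶⁺ satisfy E_n = -13.6057 × 7² / n² eV, so an emission n_i → n_f releases
ΔE = 13.6057 × 7² × (1/n_f² − 1/n_i²) eV.

Setting ΔE equal to the photon energy:
1/n_f² − 1/n_i² = 656.26244 / (13.6057 × 7²) = 0.98437501

Since 1/n_i² must be positive, we need 1/n_f² > 0.98437501, i.e. n_f ≤ 1. For each allowed n_f, solve n_i = (1/n_f² − 0.98437501)^(−1/2) and check whether it is a whole number:
  n_f = 1: 1/n_i² = 1.00000000 − 0.98437501 = 0.01562499 → n_i = 8.000  → integer, n_i = 8 ✓

Only n_f = 1 gives an integer upper level, n_i = 8.

The transition is from n = 8 to n = 1 (emission).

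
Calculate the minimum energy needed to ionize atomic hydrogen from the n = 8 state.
0.2126 eV

The ionization energy is the energy needed to remove the electron completely (n → ∞).

For hydrogen, E_n = -13.6057 eV / n².

At n = 8: E_8 = -13.6057 / 8² = -0.2125891 eV
At n = ∞: E_∞ = 0 eV

Ionization energy = E_∞ - E_8 = 0 - (-0.2125891) = 0.2125891 eV
Ionization energy ≈ 0.2126 eV

This is also called the binding energy of the electron in state n = 8.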